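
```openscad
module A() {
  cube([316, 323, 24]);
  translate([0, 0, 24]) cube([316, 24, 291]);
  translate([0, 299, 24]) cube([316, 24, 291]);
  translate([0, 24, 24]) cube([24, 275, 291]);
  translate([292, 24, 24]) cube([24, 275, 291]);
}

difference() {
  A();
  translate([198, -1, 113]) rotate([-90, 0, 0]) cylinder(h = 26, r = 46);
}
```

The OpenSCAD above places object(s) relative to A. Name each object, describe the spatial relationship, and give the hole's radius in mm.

A is an open box. The open box has a circular hole through its front wall. The hole's radius is 46 mm.

The subtracted cylinder has r = 46 mm.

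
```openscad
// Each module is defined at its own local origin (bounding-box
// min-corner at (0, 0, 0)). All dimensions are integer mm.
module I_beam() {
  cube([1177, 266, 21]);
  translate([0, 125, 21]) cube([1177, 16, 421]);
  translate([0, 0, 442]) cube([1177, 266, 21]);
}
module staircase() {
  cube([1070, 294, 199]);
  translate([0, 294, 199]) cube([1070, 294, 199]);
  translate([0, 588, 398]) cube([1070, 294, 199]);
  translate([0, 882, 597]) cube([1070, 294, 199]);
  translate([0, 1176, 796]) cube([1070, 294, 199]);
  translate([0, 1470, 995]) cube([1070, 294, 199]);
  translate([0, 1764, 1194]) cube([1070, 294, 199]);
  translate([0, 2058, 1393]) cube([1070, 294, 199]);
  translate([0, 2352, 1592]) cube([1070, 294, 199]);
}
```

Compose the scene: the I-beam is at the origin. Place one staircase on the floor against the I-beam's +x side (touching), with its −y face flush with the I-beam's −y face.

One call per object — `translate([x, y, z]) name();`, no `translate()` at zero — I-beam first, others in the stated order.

I_beam();
translate([1177, 0, 0]) staircase();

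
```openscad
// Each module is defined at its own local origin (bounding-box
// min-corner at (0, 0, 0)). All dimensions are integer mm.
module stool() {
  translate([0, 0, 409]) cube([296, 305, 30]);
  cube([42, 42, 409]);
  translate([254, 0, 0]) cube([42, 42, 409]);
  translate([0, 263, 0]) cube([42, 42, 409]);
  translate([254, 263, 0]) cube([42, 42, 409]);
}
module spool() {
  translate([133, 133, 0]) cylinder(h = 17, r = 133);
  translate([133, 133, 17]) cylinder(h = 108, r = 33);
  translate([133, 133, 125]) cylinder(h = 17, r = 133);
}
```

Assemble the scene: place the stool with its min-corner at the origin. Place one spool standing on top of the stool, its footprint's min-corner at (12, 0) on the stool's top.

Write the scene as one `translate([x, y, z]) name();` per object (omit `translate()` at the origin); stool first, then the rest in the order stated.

stool();
translate([12, 0, 439]) spool();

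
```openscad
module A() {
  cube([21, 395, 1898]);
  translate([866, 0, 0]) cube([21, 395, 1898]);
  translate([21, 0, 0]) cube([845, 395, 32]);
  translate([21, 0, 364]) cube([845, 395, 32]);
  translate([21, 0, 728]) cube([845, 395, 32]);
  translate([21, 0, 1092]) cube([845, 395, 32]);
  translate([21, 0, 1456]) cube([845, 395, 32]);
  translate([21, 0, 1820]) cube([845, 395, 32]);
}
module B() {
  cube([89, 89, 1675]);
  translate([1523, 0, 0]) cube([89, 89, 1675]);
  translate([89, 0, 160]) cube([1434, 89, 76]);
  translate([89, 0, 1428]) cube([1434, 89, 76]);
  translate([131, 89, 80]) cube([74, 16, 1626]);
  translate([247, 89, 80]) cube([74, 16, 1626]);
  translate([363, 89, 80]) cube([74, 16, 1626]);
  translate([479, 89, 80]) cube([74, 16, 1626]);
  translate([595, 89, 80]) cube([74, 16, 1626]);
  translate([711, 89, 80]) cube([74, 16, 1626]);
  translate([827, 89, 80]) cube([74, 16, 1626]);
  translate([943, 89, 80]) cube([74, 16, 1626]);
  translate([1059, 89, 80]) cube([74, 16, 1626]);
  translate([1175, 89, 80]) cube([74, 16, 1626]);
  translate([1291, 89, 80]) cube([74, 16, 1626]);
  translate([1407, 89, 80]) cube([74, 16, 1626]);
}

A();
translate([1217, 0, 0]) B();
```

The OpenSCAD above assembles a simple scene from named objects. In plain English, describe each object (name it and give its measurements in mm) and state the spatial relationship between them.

A is a bookshelf 887 mm wide overall, 395 mm deep and 1898 mm tall. The two sides are 21 mm thick vertical panels. 6 horizontal shelves of 32 mm thickness span between the inner faces of the sides; the lowest shelf sits on the floor and shelves are stacked with a clear vertical gap of 332 mm between each pair.

B is a fence section. Two 89×89 mm posts, 1675 mm tall, stand on the floor with a clear span of 1434 mm between their inner faces. Two horizontal rails of 89×76 mm section span the gap between the posts with their undersides at z = 160 mm and z = 1428 mm, flush with the posts' −y face. 12 pickets, each 74 mm wide, 16 mm thick and 1626 mm tall, are fixed to the +y face of the rails with their bottoms at z = 80 mm, evenly spaced across the span with equal gaps (rounded down to the nearest mm) at the −x end and between each pair — any rounding remainder accumulates at the +x end.

The fence section is on the floor beside the bookshelf on its +x side.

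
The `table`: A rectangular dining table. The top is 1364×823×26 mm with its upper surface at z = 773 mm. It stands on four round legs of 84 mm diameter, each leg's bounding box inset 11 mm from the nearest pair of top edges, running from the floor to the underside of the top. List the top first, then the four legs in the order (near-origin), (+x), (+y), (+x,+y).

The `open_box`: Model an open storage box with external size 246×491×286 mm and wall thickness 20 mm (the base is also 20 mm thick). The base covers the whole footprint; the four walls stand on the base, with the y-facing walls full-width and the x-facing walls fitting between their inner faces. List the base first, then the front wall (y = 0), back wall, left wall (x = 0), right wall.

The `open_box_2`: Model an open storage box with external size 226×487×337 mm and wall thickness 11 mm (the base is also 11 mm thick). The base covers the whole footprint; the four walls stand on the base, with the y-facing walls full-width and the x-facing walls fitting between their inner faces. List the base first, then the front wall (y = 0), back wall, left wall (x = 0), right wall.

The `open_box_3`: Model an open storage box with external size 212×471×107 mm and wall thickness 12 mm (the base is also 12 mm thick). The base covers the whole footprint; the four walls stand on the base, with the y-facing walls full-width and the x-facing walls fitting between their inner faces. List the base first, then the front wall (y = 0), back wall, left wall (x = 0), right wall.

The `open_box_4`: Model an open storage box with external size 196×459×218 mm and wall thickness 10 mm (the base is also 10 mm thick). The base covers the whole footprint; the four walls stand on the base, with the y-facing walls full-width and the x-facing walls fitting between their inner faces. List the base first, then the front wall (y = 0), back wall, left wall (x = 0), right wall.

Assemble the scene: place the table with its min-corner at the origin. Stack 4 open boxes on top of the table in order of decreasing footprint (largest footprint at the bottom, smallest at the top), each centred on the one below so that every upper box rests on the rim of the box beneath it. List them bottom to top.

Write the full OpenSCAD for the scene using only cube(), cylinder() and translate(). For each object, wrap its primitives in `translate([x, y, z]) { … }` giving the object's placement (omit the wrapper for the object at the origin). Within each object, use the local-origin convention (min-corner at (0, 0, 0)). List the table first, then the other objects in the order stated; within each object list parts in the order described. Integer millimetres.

translate([0, 0, 747]) cube([1364, 823, 26]);
translate([53, 53, 0]) cylinder(h = 747, r = 42);
translate([1311, 53, 0]) cylinder(h = 747, r = 42);
translate([53, 770, 0]) cylinder(h = 747, r = 42);
translate([1311, 770, 0]) cylinder(h = 747, r = 42);
translate([559, 166, 773]) {
  cube([246, 491, 20]);
  translate([0, 0, 20]) cube([246, 20, 266]);
  translate([0, 471, 20]) cube([246, 20, 266]);
  translate([0, 20, 20]) cube([20, 451, 266]);
  translate([226, 20, 20]) cube([20, 451, 266]);
}
translate([569, 168, 1059]) {
  cube([226, 487, 11]);
  translate([0, 0, 11]) cube([226, 11, 326]);
  translate([0, 476, 11]) cube([226, 11, 326]);
  translate([0, 11, 11]) cube([11, 465, 326]);
  translate([215, 11, 11]) cube([11, 465, 326]);
}
translate([576, 176, 1396]) {
  cube([212, 471, 12]);
  translate([0, 0, 12]) cube([212, 12, 95]);
  translate([0, 459, 12]) cube([212, 12, 95]);
  translate([0, 12, 12]) cube([12, 447, 95]);
  translate([200, 12, 12]) cube([12, 447, 95]);
}
translate([584, 182, 1503]) {
  cube([196, 459, 10]);
  translate([0, 0, 10]) cube([196, 10, 208]);
  translate([0, 449, 10]) cube([196, 10, 208]);
  translate([0, 10, 10]) cube([10, 439, 208]);
  translate([186, 10, 10]) cube([10, 439, 208]);
}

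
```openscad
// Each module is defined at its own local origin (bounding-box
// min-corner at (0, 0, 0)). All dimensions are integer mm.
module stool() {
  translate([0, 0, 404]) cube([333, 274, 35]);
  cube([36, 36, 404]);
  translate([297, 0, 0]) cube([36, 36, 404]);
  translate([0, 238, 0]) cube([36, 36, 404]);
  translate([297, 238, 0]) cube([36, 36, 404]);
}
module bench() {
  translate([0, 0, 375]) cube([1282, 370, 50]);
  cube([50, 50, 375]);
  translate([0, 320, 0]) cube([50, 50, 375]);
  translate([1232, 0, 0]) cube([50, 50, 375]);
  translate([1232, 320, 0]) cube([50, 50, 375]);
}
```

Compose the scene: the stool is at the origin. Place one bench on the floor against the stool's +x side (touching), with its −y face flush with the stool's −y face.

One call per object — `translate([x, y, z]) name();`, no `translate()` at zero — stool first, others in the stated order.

stool();
translate([333, 0, 0]) bench();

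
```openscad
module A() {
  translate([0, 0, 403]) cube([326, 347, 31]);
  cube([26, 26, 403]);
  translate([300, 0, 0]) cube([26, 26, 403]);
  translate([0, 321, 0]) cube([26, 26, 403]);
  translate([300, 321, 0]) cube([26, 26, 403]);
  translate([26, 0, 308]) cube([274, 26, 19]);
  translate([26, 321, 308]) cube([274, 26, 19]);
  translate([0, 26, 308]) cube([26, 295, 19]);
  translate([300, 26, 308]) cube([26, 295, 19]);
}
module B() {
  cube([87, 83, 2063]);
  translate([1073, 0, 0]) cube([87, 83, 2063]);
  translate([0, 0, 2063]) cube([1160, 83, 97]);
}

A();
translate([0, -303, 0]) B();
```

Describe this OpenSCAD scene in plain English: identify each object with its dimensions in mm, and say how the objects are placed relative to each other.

A is a four-legged stool. The seat is 326×347 mm, 31 mm thick, top at z = 434 mm. It stands on four square legs, each 26×26 mm in cross-section, from z = 0 to the seat underside, each flush with a corner of the seat. Four stretchers, 26 mm wide and 19 mm tall, connect adjacent legs with their undersides at z = 308 mm, each running between the inner faces of the legs it joins and aligned with the legs' outer faces on the other axis.

B is a rectangular door frame: two vertical jambs of 87×83 mm section, 2063 mm tall, with a clear opening 986 mm wide between their inner faces. A header 97 mm tall and 83 mm deep lies on top of the jambs and spans the full outside width.

The door frame is on the floor beside the stool on its −y side.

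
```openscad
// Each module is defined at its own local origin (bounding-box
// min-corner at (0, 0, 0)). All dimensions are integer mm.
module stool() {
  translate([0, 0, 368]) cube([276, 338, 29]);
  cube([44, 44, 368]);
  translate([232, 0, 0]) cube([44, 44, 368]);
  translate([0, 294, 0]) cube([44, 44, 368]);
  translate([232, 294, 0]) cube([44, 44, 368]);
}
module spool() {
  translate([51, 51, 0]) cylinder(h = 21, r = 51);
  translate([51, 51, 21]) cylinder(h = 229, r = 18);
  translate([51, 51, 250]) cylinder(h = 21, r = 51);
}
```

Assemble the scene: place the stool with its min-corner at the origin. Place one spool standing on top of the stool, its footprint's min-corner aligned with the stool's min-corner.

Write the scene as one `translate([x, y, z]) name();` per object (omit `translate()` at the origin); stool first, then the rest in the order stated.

stool();
translate([0, 0, 397]) spool();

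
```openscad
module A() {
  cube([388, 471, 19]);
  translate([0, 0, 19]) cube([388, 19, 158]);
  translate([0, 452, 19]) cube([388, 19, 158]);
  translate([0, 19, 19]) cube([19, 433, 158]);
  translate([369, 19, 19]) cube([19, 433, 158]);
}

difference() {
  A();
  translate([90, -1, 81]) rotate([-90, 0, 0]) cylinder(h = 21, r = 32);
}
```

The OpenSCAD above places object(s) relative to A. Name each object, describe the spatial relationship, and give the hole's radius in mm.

A is an open box. The open box has a circular hole through its front wall. The hole's radius is 32 mm.

The subtracted cylinder has r = 32 mm.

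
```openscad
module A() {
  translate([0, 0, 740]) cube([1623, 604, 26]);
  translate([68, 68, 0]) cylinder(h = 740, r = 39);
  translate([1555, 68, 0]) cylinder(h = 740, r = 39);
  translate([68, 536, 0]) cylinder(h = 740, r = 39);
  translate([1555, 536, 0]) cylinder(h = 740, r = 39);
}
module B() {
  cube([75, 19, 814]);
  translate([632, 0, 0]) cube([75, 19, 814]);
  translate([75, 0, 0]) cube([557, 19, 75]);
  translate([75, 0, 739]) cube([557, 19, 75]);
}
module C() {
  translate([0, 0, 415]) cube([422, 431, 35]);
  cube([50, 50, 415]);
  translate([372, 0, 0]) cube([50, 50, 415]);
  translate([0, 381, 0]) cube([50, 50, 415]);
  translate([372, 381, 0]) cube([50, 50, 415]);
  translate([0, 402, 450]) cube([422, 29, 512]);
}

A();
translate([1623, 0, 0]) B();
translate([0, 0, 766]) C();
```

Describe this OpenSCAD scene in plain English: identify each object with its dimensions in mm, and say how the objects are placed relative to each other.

A is a rectangular dining table. The top is 1623×604×26 mm with its upper surface at z = 766 mm. It stands on four round legs of 78 mm diameter, each leg's bounding box inset 29 mm from the nearest pair of top edges, running from the floor to the underside of the top.

B is a picture frame with a 557×664 mm rectangular opening (x by z) and a uniform 75 mm border on every side. Frame depth is 19 mm along y. It is built from two vertical stiles running the full outside height and two horizontal rails spanning the gap between the stiles.

C is a chair: 422×431 mm seat, 35 mm thick, top at z = 450 mm, on four 50 mm square corner legs flush with the seat edges. A 29 mm thick backrest slab spans the full seat width, extending 512 mm above the seat top, its back face flush with the seat's +y edge.

The picture frame is against the table's +x side, with their −y faces flush. The chair is on top of the table.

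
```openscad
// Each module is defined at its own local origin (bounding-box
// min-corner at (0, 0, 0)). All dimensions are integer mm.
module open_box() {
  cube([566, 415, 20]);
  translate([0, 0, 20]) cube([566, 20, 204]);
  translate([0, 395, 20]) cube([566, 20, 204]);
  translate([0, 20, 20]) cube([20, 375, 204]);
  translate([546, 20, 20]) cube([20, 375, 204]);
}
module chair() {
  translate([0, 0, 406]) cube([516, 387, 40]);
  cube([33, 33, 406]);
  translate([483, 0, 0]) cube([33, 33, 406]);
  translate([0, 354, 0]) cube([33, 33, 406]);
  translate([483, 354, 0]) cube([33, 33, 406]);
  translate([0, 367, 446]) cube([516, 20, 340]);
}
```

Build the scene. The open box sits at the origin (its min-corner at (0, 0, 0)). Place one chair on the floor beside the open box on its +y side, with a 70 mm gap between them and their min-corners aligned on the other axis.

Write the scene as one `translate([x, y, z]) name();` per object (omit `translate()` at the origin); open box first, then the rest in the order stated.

open_box();
translate([0, 485, 0]) chair();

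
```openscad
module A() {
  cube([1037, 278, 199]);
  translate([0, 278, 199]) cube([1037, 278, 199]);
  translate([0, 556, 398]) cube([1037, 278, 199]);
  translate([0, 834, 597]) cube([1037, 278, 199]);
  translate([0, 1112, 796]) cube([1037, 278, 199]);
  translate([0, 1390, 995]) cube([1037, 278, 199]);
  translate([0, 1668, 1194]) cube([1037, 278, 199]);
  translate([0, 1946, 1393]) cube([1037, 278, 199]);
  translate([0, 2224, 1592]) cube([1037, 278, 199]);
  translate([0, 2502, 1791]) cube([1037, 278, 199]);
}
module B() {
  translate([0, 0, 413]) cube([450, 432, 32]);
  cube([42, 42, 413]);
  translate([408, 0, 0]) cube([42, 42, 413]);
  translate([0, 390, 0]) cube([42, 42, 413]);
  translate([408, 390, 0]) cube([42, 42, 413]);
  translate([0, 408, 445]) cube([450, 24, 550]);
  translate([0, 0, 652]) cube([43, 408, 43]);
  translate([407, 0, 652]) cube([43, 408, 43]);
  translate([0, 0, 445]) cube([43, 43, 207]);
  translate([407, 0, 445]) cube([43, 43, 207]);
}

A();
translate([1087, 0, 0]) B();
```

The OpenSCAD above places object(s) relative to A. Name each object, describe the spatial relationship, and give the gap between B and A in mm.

The chair's nearest face is 50 mm from the staircase's +x face.

A is a staircase. B is a chair. The chair is on the floor beside the staircase on its +x side. The gap between the chair and the staircase is 50 mm.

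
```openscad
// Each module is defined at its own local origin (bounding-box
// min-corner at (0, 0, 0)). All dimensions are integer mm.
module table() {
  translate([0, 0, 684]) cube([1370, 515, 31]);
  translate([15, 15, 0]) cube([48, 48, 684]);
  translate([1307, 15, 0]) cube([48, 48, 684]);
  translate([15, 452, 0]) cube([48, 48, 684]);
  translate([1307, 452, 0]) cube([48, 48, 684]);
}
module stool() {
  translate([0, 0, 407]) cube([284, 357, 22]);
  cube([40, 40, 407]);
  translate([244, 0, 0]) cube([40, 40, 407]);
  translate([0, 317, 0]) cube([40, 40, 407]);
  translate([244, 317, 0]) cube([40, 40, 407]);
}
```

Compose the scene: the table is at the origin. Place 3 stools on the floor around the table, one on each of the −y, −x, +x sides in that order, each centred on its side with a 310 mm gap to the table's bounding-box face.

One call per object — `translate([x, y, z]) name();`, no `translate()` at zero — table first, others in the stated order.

table();
translate([543, -667, 0]) stool();
translate([-594, 79, 0]) stool();
translate([1680, 79, 0]) stool();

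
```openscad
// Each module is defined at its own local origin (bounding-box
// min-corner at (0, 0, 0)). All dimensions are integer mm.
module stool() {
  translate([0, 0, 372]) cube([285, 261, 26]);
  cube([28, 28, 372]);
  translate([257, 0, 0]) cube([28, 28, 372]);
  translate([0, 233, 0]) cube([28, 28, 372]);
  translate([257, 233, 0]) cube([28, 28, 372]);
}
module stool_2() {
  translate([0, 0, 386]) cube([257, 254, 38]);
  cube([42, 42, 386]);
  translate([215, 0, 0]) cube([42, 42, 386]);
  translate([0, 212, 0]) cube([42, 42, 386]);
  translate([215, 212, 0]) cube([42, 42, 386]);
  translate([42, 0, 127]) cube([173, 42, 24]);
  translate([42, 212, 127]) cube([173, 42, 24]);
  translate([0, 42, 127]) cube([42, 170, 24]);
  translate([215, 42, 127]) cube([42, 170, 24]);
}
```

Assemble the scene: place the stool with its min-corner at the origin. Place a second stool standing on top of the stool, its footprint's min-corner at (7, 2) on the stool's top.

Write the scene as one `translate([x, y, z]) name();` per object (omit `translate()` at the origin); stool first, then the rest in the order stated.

stool();
translate([7, 2, 398]) stool_2();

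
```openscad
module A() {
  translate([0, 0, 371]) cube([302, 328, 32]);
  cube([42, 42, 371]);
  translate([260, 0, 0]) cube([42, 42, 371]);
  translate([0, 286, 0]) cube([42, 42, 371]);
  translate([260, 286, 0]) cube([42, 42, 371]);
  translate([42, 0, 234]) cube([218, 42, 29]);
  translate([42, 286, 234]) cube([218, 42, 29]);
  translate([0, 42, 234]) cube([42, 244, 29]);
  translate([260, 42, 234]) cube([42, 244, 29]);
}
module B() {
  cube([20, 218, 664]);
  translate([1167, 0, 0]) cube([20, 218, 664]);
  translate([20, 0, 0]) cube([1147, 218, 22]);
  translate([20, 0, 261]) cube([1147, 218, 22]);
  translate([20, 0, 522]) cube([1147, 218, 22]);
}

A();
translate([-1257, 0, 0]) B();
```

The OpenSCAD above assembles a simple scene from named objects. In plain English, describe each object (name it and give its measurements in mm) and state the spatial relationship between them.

A is a four-legged stool. The seat is a 302×328×32 mm slab whose top surface is at z = 403 mm; four square legs, each 42×42 mm in cross-section, run from the floor (z = 0) to the underside of the seat, each flush with a corner of the seat. Four stretchers, 42 mm wide and 29 mm tall, connect adjacent legs with their undersides at z = 234 mm, each running between the inner faces of the legs it joins and aligned with the legs' outer faces on the other axis.

B is a bookshelf 1187 mm wide overall, 218 mm deep and 664 mm tall. The two sides are 20 mm thick vertical panels. 3 horizontal shelves of 22 mm thickness span between the inner faces of the sides; the lowest shelf sits on the floor and shelves are stacked with a clear vertical gap of 239 mm between each pair.

The bookshelf is on the floor beside the stool on its −x side.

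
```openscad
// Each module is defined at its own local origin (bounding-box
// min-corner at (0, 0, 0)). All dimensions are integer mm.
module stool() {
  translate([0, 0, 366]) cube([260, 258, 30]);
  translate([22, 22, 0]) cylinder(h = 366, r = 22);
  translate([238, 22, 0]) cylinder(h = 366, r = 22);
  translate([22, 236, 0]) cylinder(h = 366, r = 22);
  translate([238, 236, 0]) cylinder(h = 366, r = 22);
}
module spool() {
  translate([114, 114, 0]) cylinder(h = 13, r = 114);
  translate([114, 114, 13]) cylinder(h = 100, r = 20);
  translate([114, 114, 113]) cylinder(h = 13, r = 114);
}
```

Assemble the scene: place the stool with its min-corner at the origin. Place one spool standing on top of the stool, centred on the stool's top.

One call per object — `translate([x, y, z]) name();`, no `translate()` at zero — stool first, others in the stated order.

stool();
translate([16, 15, 396]) spool();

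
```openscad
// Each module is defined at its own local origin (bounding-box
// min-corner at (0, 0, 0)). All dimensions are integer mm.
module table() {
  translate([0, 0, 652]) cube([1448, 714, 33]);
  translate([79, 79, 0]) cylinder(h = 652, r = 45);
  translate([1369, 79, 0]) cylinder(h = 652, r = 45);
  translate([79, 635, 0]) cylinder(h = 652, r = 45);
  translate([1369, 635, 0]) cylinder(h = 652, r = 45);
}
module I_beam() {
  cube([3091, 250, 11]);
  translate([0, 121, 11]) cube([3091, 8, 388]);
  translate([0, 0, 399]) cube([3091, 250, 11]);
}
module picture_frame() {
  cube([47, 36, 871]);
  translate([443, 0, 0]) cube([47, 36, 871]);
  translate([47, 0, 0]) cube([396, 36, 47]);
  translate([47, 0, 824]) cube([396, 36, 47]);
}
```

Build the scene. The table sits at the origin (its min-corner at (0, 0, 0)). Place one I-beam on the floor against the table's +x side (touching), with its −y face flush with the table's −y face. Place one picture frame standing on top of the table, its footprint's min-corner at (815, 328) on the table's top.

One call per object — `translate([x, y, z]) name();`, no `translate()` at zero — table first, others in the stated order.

table();
translate([1448, 0, 0]) I_beam();
translate([815, 328, 685]) picture_frame();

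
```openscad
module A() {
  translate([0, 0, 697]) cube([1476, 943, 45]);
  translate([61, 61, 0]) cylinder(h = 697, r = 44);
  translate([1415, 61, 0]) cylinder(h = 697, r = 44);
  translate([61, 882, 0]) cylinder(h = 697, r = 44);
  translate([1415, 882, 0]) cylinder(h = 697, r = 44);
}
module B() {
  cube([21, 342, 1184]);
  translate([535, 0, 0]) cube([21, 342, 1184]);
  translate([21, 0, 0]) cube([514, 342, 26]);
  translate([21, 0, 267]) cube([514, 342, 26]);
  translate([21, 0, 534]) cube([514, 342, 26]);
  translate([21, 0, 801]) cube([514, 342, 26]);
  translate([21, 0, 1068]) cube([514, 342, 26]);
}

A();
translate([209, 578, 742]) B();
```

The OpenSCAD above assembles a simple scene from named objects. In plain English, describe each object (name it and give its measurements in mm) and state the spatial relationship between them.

A is a table: top 1476 mm (x) × 943 mm (y), 45 mm thick, upper face at z = 742 mm, on four round legs of 88 mm diameter, each leg's bounding box inset 17 mm from the nearest pair of top edges, running from z = 0 to the bottom of the top.

B is a bookshelf 556 mm wide overall, 342 mm deep and 1184 mm tall. The two sides are 21 mm thick vertical panels. 5 horizontal shelves of 26 mm thickness span between the inner faces of the sides; the lowest shelf sits on the floor and shelves are stacked with a clear vertical gap of 241 mm between each pair.

The bookshelf is on top of the table.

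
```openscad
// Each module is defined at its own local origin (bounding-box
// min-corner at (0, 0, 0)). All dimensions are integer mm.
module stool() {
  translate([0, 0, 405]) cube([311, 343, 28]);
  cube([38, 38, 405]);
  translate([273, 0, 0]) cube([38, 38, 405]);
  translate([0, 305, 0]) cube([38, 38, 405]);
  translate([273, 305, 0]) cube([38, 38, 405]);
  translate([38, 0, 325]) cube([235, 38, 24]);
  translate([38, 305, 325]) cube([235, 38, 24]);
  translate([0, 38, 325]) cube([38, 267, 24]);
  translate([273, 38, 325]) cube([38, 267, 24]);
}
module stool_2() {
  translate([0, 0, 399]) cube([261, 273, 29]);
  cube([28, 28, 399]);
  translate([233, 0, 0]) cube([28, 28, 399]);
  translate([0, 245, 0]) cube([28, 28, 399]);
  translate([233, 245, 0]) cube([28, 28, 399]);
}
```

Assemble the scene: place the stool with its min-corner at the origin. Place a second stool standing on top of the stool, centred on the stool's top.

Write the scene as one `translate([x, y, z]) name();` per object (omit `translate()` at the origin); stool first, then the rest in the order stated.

stool();
translate([25, 35, 433]) stool_2();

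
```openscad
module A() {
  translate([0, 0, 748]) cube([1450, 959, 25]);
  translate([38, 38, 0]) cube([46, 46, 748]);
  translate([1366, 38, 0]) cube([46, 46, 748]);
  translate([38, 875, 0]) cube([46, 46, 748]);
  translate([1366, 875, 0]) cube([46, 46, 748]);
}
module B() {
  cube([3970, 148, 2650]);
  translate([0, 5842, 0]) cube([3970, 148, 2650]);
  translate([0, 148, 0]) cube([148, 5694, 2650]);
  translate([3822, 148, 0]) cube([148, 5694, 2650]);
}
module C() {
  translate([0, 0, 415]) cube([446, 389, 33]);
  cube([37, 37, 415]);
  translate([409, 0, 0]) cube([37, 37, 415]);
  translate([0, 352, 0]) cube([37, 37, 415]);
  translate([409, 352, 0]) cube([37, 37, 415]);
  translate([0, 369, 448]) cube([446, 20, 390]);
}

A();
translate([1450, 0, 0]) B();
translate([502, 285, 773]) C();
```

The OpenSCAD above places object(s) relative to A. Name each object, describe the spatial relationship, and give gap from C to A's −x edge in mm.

The chair's min-x is at 502; the table's min-x is 0; gap = 502 mm.

A is a table. B is a house frame. C is a chair. The house frame is against the table's +x side, with their −y faces flush. The chair is on top of the table, centred. The gap from the chair to the table's −x edge is 502 mm.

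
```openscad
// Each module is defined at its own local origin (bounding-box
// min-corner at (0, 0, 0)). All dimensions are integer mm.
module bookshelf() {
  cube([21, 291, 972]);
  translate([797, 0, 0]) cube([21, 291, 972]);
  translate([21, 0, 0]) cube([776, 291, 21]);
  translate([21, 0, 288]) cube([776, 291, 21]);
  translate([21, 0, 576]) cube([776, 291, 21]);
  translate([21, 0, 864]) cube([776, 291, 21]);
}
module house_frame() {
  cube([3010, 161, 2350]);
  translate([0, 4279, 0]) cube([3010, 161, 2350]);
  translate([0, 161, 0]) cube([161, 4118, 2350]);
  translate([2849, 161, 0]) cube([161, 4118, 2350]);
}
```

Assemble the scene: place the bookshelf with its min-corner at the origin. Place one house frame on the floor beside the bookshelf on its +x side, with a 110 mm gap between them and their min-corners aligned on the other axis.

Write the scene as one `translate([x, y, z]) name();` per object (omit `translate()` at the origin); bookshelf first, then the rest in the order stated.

bookshelf();
translate([928, 0, 0]) house_frame();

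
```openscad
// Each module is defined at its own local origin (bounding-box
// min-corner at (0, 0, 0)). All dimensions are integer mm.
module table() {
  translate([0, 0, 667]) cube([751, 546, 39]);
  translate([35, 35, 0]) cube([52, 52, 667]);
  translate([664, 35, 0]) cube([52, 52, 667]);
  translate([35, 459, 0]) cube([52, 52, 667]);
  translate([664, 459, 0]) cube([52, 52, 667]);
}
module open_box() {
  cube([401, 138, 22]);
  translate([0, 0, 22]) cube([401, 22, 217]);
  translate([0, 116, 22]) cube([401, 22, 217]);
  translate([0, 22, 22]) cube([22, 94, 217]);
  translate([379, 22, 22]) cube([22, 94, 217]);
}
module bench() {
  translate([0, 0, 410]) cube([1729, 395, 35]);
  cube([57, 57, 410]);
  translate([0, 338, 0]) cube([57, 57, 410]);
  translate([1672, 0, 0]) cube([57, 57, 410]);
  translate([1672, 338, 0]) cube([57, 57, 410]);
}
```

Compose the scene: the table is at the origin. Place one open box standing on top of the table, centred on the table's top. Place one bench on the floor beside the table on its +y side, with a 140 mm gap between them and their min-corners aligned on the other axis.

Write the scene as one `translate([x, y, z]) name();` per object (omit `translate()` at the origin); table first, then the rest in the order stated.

table();
translate([175, 204, 706]) open_box();
translate([0, 686, 0]) bench();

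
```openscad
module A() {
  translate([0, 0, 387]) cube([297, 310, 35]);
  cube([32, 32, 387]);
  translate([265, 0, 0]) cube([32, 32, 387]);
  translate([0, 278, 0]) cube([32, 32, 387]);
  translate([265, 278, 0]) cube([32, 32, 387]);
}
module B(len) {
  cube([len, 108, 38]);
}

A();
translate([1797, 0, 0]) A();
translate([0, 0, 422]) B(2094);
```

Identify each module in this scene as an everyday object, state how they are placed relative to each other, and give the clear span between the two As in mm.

Second stool starts at x = 1797; first ends at x = 297; clear span = 1797 − 297 = 1500 mm.

A is a stool. B is a beam. A beam spans the tops of two stools. The clear span between the two stools is 1500 mm.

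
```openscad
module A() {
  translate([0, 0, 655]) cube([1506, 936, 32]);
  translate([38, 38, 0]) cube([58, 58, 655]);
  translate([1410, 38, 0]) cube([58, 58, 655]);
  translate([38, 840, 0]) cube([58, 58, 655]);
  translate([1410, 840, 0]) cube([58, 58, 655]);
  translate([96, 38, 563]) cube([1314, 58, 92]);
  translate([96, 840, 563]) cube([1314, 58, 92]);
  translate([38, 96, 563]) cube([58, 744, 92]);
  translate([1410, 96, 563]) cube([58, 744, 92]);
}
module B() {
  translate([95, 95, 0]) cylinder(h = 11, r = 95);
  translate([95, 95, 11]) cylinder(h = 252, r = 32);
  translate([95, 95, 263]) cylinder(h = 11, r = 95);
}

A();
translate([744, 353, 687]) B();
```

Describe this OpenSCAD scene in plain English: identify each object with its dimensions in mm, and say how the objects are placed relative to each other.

A is a table: top 1506 mm (x) × 936 mm (y), 32 mm thick, upper face at z = 687 mm, on four 58×58 mm square legs, each inset 38 mm from the nearest pair of top edges, running from z = 0 to the bottom of the top. Four apron rails, 58 mm thick and 92 mm tall, run between adjacent legs with their top edges flush with the underside of the top and their outer faces flush with the legs' outer faces.

B is a spool: two coaxial disc flanges of radius 95 mm and thickness 11 mm, joined by a core cylinder of radius 32 mm and height 252 mm. The lower flange rests on z = 0 and the three cylinders share a vertical axis.

The spool is on top of the table.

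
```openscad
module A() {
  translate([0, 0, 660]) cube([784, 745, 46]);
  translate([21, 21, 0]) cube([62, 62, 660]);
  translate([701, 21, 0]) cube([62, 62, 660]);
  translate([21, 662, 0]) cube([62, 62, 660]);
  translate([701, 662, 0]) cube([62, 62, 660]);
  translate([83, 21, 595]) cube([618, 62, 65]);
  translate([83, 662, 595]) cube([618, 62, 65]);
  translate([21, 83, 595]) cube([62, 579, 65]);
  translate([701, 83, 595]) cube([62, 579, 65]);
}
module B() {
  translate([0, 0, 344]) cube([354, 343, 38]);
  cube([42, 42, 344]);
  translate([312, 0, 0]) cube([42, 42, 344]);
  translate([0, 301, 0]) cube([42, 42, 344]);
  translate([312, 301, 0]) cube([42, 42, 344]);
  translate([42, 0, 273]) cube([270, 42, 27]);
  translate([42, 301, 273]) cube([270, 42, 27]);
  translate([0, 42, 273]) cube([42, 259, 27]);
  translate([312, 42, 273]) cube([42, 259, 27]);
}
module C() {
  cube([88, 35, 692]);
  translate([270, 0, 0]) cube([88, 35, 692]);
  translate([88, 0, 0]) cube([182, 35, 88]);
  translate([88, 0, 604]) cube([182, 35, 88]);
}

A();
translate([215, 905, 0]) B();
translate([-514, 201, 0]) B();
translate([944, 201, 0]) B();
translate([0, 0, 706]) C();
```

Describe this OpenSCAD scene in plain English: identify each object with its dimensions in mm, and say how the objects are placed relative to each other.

A is a table: top 784 mm (x) × 745 mm (y), 46 mm thick, upper face at z = 706 mm, on four 62×62 mm square legs, each inset 21 mm from the nearest pair of top edges, running from z = 0 to the bottom of the top. Four apron rails, 62 mm thick and 65 mm tall, run between adjacent legs with their top edges flush with the underside of the top and their outer faces flush with the legs' outer faces.

B is a simple wooden stool: a rectangular seat 354 mm (x) by 343 mm (y), 38 mm thick, top face at z = 382 mm, on four square legs, each 42×42 mm in cross-section. The legs rest on z = 0, each flush with a corner of the seat. Four stretchers, 42 mm wide and 27 mm tall, connect adjacent legs with their undersides at z = 273 mm, each running between the inner faces of the legs it joins and aligned with the legs' outer faces on the other axis.

C is a picture frame with a 182×516 mm rectangular opening (x by z) and a uniform 88 mm border on every side. Frame depth is 35 mm along y. It is built from two vertical stiles running the full outside height and two horizontal rails spanning the gap between the stiles.

Three stools sit around the table at the +y, −x, +x sides. The picture frame is on top of the table.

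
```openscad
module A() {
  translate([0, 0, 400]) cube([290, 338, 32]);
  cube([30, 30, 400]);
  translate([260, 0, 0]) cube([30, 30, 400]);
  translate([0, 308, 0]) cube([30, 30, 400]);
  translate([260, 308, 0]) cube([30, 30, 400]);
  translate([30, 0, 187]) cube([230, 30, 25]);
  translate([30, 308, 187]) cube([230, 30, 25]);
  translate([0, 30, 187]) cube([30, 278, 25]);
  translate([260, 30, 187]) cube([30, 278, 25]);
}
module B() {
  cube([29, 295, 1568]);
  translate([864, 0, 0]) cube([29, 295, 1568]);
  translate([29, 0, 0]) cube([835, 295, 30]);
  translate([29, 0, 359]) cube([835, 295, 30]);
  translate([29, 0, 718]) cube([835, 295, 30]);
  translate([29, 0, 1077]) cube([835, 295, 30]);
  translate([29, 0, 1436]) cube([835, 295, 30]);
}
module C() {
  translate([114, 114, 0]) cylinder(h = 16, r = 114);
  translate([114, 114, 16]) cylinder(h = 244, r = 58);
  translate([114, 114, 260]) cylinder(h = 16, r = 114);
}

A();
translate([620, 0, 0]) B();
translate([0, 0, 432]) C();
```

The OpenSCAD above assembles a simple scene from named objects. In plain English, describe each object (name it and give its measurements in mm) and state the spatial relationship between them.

A is a simple wooden stool: a rectangular seat 290 mm (x) by 338 mm (y), 32 mm thick, top face at z = 432 mm, on four square legs, each 30×30 mm in cross-section. The legs rest on z = 0, each flush with a corner of the seat. Four stretchers, 30 mm wide and 25 mm tall, connect adjacent legs with their undersides at z = 187 mm, each running between the inner faces of the legs it joins and aligned with the legs' outer faces on the other axis.

B is an open bookshelf. Two side panels, each 29 mm thick, 295 mm deep and 1568 mm tall, stand 893 mm apart (outside-to-outside). Between them sit 5 shelves, each 30 mm thick and 295 mm deep, spanning the full gap between the sides. The bottom shelf rests on the floor (its underside at z = 0) and the clear gap between one shelf's top and the next shelf's underside is 329 mm.

C is a spool: two coaxial disc flanges of radius 114 mm and thickness 16 mm, joined by a core cylinder of radius 58 mm and height 244 mm. The lower flange rests on z = 0 and the three cylinders share a vertical axis.

The bookshelf is on the floor beside the stool on its +x side. The spool is on top of the stool.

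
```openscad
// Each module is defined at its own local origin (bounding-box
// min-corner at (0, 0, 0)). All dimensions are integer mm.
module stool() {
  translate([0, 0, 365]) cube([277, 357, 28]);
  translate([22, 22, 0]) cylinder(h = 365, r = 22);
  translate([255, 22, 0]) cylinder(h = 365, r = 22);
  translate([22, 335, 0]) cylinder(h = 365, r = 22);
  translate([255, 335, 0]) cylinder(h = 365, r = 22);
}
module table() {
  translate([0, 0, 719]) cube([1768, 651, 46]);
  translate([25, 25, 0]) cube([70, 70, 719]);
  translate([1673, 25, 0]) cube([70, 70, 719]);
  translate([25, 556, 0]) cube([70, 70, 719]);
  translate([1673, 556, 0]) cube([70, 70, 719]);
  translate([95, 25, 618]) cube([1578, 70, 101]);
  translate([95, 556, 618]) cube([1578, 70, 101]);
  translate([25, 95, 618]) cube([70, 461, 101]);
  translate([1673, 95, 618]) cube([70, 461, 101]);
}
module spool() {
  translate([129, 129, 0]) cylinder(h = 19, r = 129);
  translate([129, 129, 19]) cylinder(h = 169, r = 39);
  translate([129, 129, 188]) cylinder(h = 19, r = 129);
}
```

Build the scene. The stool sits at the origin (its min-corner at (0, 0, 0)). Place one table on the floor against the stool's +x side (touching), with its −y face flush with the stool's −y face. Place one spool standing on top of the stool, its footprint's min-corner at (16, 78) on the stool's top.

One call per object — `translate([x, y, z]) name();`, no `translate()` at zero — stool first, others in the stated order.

stool();
translate([277, 0, 0]) table();
translate([16, 78, 393]) spool();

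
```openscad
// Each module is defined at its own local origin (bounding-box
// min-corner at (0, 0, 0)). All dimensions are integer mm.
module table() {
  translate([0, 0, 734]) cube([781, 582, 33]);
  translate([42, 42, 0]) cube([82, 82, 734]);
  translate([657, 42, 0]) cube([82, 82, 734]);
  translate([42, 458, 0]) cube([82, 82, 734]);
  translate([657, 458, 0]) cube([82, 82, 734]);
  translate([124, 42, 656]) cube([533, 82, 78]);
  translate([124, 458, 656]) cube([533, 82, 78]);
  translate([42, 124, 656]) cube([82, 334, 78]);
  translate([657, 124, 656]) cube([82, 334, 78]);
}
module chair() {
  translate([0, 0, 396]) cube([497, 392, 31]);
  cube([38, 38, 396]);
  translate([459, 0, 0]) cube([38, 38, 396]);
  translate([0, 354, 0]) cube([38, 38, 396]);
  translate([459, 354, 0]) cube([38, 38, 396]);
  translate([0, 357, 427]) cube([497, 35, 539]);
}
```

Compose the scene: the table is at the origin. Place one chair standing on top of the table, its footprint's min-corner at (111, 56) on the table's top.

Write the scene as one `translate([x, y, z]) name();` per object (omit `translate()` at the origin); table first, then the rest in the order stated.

table();
translate([111, 56, 767]) chair();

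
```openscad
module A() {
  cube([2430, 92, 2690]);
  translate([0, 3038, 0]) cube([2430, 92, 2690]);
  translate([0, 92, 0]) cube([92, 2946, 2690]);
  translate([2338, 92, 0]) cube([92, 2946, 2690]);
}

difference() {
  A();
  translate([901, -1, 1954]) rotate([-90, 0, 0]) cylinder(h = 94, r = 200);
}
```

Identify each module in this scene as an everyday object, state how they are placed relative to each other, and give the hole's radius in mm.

A is a house frame. The house frame has a circular hole through its front wall. The hole's radius is 200 mm.

The subtracted cylinder has r = 200 mm.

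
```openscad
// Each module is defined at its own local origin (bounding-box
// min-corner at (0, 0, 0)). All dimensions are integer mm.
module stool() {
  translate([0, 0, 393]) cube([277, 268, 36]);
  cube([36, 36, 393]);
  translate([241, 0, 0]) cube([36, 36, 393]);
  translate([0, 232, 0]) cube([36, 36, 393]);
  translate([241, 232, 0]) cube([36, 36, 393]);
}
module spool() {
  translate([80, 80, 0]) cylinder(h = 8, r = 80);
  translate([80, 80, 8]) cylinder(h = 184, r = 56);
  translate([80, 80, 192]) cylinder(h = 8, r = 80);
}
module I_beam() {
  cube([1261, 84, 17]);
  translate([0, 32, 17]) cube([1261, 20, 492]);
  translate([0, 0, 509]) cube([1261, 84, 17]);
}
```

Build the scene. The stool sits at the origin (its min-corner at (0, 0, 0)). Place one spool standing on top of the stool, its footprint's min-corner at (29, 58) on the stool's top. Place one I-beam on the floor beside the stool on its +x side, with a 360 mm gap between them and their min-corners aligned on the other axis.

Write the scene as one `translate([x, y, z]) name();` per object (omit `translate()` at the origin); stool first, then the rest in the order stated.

stool();
translate([29, 58, 429]) spool();
translate([637, 0, 0]) I_beam();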